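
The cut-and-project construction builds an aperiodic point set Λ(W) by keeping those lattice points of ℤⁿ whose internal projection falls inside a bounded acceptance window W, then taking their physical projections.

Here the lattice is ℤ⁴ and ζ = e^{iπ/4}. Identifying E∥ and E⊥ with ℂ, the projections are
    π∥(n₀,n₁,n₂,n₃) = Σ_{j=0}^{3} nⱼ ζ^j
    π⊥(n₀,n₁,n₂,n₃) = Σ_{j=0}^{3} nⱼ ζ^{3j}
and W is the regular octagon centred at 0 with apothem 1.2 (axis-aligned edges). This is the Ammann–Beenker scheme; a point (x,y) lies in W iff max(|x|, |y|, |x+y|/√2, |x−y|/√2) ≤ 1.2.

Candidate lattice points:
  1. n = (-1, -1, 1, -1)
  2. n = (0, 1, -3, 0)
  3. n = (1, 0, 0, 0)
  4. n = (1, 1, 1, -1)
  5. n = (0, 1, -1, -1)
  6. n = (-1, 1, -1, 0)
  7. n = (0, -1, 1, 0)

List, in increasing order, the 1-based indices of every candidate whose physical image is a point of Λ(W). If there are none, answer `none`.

3, 4

Internal map: ζ^{3j} for j=0..3 gives (1,0), (−√2/2,√2/2), (0,−1), (√2/2,√2/2).
#1 (-1, -1, 1, -1): internal (-1.0000, -2.4142); octagon support 2.4142 vs apothem 1.2 → ∉ W
#2 (0, 1, -3, 0): internal (-0.7071, 3.7071); octagon support 3.7071 vs apothem 1.2 → ∉ W
#3 (1, 0, 0, 0): internal (1.0000, 0.0000); octagon support 1.0000 vs apothem 1.2 → ∈ W
#4 (1, 1, 1, -1): internal (-0.4142, -1.0000); octagon support 1.0000 vs apothem 1.2 → ∈ W
#5 (0, 1, -1, -1): internal (-1.4142, 1.0000); octagon support 1.7071 vs apothem 1.2 → ∉ W
#6 (-1, 1, -1, 0): internal (-1.7071, 1.7071); octagon support 2.4142 vs apothem 1.2 → ∉ W
#7 (0, -1, 1, 0): internal (0.7071, -1.7071); octagon support 1.7071 vs apothem 1.2 → ∉ W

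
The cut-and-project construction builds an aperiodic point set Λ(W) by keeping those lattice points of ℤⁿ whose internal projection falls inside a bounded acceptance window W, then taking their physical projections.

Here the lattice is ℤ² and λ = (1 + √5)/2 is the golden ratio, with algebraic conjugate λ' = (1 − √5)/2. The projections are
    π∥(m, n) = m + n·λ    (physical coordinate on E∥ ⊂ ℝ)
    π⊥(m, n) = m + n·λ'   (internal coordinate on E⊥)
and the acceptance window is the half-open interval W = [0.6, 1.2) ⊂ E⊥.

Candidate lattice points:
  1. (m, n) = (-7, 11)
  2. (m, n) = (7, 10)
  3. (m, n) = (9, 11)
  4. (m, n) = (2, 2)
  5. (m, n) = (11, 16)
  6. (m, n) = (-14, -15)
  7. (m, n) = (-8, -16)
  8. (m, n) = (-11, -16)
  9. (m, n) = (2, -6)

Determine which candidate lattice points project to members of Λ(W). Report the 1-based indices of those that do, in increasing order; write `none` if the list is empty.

2, 4, 5

Numerically λ ≈ 1.61803 and λ' = −1/λ ≈ -0.61803.
[1] lift (-7,11): star map gives -13.79837; window check 0.6 ≤ -13.79837 < 1.2 is false → out
[2] lift (7,10): star map gives 0.81966; window check 0.6 ≤ 0.81966 < 1.2 is true → IN Λ
[3] lift (9,11): star map gives 2.20163; window check 0.6 ≤ 2.20163 < 1.2 is false → out
[4] lift (2,2): star map gives 0.76393; window check 0.6 ≤ 0.76393 < 1.2 is true → IN Λ
[5] lift (11,16): star map gives 1.11146; window check 0.6 ≤ 1.11146 < 1.2 is true → IN Λ
[6] lift (-14,-15): star map gives -4.72949; window check 0.6 ≤ -4.72949 < 1.2 is false → out
[7] lift (-8,-16): star map gives 1.88854; window check 0.6 ≤ 1.88854 < 1.2 is false → out
[8] lift (-11,-16): star map gives -1.11146; window check 0.6 ≤ -1.11146 < 1.2 is false → out
[9] lift (2,-6): star map gives 5.70820; window check 0.6 ≤ 5.70820 < 1.2 is false → out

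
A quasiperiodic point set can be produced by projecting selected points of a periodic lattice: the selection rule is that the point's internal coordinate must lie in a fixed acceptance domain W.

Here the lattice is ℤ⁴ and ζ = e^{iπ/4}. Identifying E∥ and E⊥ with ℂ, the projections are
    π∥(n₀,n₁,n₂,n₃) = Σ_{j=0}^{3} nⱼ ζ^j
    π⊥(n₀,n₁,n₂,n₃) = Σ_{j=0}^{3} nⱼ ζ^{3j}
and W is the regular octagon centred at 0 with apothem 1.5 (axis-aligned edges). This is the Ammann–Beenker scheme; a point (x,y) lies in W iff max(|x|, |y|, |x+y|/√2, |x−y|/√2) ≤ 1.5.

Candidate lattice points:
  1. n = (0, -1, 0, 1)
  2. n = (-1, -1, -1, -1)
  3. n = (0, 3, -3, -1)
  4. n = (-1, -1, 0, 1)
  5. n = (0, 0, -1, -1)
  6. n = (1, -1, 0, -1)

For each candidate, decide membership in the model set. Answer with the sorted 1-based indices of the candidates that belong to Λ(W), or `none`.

1, 2, 4, 5

With ζ = e^{iπ/4} the internal vectors are ζ^0,ζ^3,ζ^6,ζ^9.
candidate 1: n = (0, -1, 0, 1) → π⊥ ≈ (+1.41421, +0.00000); max(|x|,|y|,|x±y|/√2) = 1.41421 ≤ 1.5 ⇒ ∈ W
candidate 2: n = (-1, -1, -1, -1) → π⊥ ≈ (-1.00000, -0.41421); max(|x|,|y|,|x±y|/√2) = 1.00000 ≤ 1.5 ⇒ ∈ W
candidate 3: n = (0, 3, -3, -1) → π⊥ ≈ (-2.82843, +4.41421); max(|x|,|y|,|x±y|/√2) = 5.12132 > 1.5 ⇒ ∉ W
candidate 4: n = (-1, -1, 0, 1) → π⊥ ≈ (+0.41421, +0.00000); max(|x|,|y|,|x±y|/√2) = 0.41421 ≤ 1.5 ⇒ ∈ W
candidate 5: n = (0, 0, -1, -1) → π⊥ ≈ (-0.70711, +0.29289); max(|x|,|y|,|x±y|/√2) = 0.70711 ≤ 1.5 ⇒ ∈ W
candidate 6: n = (1, -1, 0, -1) → π⊥ ≈ (+1.00000, -1.41421); max(|x|,|y|,|x±y|/√2) = 1.70711 > 1.5 ⇒ ∉ W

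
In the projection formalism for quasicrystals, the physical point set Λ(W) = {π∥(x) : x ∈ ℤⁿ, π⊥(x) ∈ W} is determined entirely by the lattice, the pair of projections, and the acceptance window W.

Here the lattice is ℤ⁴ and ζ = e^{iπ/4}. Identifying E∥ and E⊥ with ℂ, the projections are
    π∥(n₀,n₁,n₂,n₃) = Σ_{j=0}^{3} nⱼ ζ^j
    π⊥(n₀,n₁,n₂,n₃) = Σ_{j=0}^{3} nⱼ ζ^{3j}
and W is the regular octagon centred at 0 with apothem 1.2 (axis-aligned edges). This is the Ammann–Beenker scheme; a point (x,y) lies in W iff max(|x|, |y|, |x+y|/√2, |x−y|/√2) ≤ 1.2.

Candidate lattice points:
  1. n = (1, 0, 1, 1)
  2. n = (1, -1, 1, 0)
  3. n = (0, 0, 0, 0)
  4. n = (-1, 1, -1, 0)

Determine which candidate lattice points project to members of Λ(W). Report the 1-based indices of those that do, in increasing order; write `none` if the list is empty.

π⊥(n) = n₀ + n₁ζ³ + n₂ζ⁶ + n₃ζ⁹ where ζ = e^{iπ/4}.
#1 (1, 0, 1, 1): internal (1.70711, -0.29289); octagon support 1.70711 vs apothem 1.2 → ∉ W
#2 (1, -1, 1, 0): internal (1.70711, -1.70711); octagon support 2.41421 vs apothem 1.2 → ∉ W
#3 (0, 0, 0, 0): internal (0.00000, 0.00000); octagon support 0.00000 vs apothem 1.2 → ∈ W
#4 (-1, 1, -1, 0): internal (-1.70711, 1.70711); octagon support 2.41421 vs apothem 1.2 → ∉ W

3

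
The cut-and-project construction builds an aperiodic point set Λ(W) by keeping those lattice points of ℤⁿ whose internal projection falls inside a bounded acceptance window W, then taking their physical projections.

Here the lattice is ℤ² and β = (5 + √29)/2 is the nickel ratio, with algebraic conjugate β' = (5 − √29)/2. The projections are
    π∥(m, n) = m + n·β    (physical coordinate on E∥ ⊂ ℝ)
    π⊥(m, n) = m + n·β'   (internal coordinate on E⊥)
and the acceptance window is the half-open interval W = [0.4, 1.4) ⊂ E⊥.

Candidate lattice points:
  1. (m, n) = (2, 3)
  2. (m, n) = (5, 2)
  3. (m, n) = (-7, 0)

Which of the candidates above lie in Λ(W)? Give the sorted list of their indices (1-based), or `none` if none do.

Compute β' = (5−√29)/2 = -0.19258, so π⊥(m,n) = m -0.19258·n.
candidate 1: (m,n)=(2,3) → π∥ = 2+3·β ≈ 17.57775, π⊥ = 2+3·β' ≈ 1.42225 ∉ [0.4, 1.4) ⇒ out
candidate 2: (m,n)=(5,2) → π∥ = 5+2·β ≈ 15.38516, π⊥ = 5+2·β' ≈ 4.61484 ∉ [0.4, 1.4) ⇒ out
candidate 3: (m,n)=(-7,0) → π∥ = -7+0·β ≈ -7.00000, π⊥ = -7+0·β' ≈ -7.00000 ∉ [0.4, 1.4) ⇒ out

none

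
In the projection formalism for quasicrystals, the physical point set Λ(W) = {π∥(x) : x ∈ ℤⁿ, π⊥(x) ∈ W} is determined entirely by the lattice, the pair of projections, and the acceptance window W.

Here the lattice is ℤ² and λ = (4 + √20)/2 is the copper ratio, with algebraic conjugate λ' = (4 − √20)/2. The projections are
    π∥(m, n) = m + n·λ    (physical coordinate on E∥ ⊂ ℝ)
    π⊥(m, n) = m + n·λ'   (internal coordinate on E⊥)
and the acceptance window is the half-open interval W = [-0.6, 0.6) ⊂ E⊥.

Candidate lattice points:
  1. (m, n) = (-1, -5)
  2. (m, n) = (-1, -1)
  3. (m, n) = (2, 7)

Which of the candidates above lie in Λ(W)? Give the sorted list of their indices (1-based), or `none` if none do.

1, 3

λ' = (4−√20)/2 ≈ -0.236068.
candidate 1: (m,n)=(-1,-5) → π∥ = -1-5·λ ≈ -22.180340, π⊥ = -1-5·λ' ≈ 0.180340 ∈ [-0.6, 0.6) ⇒ IN Λ
candidate 2: (m,n)=(-1,-1) → π∥ = -1-1·λ ≈ -5.236068, π⊥ = -1-1·λ' ≈ -0.763932 ∉ [-0.6, 0.6) ⇒ out
candidate 3: (m,n)=(2,7) → π∥ = 2+7·λ ≈ 31.652476, π⊥ = 2+7·λ' ≈ 0.347524 ∈ [-0.6, 0.6) ⇒ IN Λ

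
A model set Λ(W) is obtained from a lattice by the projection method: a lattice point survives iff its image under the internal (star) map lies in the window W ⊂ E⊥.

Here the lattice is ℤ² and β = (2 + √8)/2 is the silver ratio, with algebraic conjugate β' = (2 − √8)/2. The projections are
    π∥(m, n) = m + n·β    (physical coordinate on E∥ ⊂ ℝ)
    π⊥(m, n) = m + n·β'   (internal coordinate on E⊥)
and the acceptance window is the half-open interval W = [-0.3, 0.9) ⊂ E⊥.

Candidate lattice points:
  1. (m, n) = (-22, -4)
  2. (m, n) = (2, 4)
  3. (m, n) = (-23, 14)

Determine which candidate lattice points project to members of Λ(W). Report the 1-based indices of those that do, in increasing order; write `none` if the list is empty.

2

Numerically β ≈ 2.41421 and β' = −1/β ≈ -0.41421.
#1 (-22,-4): internal coord -22 + (-4)·β' = -20.34315; -20.34315 ∉ [-0.3, 0.9) → out
#2 (2,4): internal coord 2 + (4)·β' = +0.34315; +0.34315 ∈ [-0.3, 0.9) → IN Λ
#3 (-23,14): internal coord -23 + (14)·β' = -28.79899; -28.79899 ∉ [-0.3, 0.9) → out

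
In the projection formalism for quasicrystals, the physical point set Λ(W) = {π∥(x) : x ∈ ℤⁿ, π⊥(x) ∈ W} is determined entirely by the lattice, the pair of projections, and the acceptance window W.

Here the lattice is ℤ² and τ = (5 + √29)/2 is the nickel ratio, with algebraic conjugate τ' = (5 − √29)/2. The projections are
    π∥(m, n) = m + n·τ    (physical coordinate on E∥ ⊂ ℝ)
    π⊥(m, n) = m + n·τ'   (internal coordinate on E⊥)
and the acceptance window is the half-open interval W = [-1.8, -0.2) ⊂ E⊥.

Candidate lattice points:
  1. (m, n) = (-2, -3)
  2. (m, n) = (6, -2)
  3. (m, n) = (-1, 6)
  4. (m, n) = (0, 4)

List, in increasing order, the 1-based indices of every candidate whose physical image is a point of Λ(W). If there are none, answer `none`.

Numerically τ ≈ 5.1926 and τ' = −1/τ ≈ -0.1926.
candidate 1: (m,n)=(-2,-3) → π∥ = -2-3·τ ≈ -17.5777, π⊥ = -2-3·τ' ≈ -1.4223 ∈ [-1.8, -0.2) ⇒ IN Λ
candidate 2: (m,n)=(6,-2) → π∥ = 6-2·τ ≈ -4.3852, π⊥ = 6-2·τ' ≈ 6.3852 ∉ [-1.8, -0.2) ⇒ out
candidate 3: (m,n)=(-1,6) → π∥ = -1+6·τ ≈ 30.1555, π⊥ = -1+6·τ' ≈ -2.1555 ∉ [-1.8, -0.2) ⇒ out
candidate 4: (m,n)=(0,4) → π∥ = 0+4·τ ≈ 20.7703, π⊥ = 0+4·τ' ≈ -0.7703 ∈ [-1.8, -0.2) ⇒ IN Λ

1, 4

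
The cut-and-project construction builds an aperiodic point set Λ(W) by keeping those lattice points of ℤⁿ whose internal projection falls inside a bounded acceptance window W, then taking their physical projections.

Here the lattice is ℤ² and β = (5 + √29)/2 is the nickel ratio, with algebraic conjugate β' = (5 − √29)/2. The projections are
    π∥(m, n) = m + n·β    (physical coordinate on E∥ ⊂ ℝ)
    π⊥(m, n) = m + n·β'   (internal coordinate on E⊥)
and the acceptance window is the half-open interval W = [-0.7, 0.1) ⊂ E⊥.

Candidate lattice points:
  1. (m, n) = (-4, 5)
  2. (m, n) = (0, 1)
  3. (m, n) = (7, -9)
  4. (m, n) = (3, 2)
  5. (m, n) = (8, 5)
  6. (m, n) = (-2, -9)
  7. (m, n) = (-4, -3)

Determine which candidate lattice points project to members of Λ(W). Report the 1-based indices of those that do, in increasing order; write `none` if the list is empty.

2, 6

β' = (5−√29)/2 ≈ -0.192582.
#1 (-4,5): internal coord -4 + (5)·β' = -4.962912; -4.962912 ∉ [-0.7, 0.1) → out
#2 (0,1): internal coord 0 + (1)·β' = -0.192582; -0.192582 ∈ [-0.7, 0.1) → IN Λ
#3 (7,-9): internal coord 7 + (-9)·β' = +8.733242; +8.733242 ∉ [-0.7, 0.1) → out
#4 (3,2): internal coord 3 + (2)·β' = +2.614835; +2.614835 ∉ [-0.7, 0.1) → out
#5 (8,5): internal coord 8 + (5)·β' = +7.037088; +7.037088 ∉ [-0.7, 0.1) → out
#6 (-2,-9): internal coord -2 + (-9)·β' = -0.266758; -0.266758 ∈ [-0.7, 0.1) → IN Λ
#7 (-4,-3): internal coord -4 + (-3)·β' = -3.422253; -3.422253 ∉ [-0.7, 0.1) → out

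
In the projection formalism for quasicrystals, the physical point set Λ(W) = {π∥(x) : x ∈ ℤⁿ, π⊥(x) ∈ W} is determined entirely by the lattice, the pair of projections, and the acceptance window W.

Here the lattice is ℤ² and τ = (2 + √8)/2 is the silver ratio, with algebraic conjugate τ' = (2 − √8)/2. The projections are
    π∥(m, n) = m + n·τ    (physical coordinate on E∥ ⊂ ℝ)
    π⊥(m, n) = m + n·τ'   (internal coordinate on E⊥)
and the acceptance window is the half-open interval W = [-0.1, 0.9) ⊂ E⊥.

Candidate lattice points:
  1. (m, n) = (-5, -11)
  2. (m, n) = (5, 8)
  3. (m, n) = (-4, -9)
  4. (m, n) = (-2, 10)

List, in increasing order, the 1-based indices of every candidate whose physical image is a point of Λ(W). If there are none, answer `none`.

none

Compute τ' = (2−√8)/2 = -0.41421, so π⊥(m,n) = m -0.41421·n.
[1] lift (-5,-11): star map gives -0.44365; window check -0.1 ≤ -0.44365 < 0.9 is false → out
[2] lift (5,8): star map gives 1.68629; window check -0.1 ≤ 1.68629 < 0.9 is false → out
[3] lift (-4,-9): star map gives -0.27208; window check -0.1 ≤ -0.27208 < 0.9 is false → out
[4] lift (-2,10): star map gives -6.14214; window check -0.1 ≤ -6.14214 < 0.9 is false → out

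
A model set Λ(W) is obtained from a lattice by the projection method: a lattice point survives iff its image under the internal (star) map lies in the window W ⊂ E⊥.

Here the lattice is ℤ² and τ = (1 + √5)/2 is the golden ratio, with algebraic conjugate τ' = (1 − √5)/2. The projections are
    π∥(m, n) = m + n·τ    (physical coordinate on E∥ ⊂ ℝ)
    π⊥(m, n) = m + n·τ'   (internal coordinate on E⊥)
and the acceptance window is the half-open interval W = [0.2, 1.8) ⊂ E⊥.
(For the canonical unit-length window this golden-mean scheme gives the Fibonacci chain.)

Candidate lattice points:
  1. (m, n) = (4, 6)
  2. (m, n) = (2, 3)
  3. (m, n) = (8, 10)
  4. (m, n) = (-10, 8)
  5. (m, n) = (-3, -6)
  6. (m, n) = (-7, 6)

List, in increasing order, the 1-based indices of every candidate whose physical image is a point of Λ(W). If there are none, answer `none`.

τ' = (1−√5)/2 ≈ -0.6180.
[1] lift (4,6): star map gives 0.2918; window check 0.2 ≤ 0.2918 < 1.8 is true → IN Λ
[2] lift (2,3): star map gives 0.1459; window check 0.2 ≤ 0.1459 < 1.8 is false → out
[3] lift (8,10): star map gives 1.8197; window check 0.2 ≤ 1.8197 < 1.8 is false → out
[4] lift (-10,8): star map gives -14.9443; window check 0.2 ≤ -14.9443 < 1.8 is false → out
[5] lift (-3,-6): star map gives 0.7082; window check 0.2 ≤ 0.7082 < 1.8 is true → IN Λ
[6] lift (-7,6): star map gives -10.7082; window check 0.2 ≤ -10.7082 < 1.8 is false → out

1, 5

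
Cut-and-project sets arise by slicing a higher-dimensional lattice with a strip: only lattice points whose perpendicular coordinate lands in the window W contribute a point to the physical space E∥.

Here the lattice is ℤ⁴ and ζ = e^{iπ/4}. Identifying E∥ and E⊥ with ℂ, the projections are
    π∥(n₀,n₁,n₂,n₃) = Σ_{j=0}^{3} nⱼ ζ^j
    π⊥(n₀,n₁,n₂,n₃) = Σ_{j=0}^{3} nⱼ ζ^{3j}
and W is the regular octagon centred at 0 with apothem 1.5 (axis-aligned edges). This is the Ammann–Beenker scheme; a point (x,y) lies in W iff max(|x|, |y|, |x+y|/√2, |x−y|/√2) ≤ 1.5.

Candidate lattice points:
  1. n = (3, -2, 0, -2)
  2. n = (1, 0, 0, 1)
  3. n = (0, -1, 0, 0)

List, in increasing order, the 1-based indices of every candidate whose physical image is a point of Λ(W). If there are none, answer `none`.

3

Internal map: ζ^{3j} for j=0..3 gives (1,0), (−√2/2,√2/2), (0,−1), (√2/2,√2/2).
candidate 1: n = (3, -2, 0, -2) → π⊥ ≈ (+3.00000, -2.82843); max(|x|,|y|,|x±y|/√2) = 4.12132 > 1.5 ⇒ ∉ W
candidate 2: n = (1, 0, 0, 1) → π⊥ ≈ (+1.70711, +0.70711); max(|x|,|y|,|x±y|/√2) = 1.70711 > 1.5 ⇒ ∉ W
candidate 3: n = (0, -1, 0, 0) → π⊥ ≈ (+0.70711, -0.70711); max(|x|,|y|,|x±y|/√2) = 1.00000 ≤ 1.5 ⇒ ∈ W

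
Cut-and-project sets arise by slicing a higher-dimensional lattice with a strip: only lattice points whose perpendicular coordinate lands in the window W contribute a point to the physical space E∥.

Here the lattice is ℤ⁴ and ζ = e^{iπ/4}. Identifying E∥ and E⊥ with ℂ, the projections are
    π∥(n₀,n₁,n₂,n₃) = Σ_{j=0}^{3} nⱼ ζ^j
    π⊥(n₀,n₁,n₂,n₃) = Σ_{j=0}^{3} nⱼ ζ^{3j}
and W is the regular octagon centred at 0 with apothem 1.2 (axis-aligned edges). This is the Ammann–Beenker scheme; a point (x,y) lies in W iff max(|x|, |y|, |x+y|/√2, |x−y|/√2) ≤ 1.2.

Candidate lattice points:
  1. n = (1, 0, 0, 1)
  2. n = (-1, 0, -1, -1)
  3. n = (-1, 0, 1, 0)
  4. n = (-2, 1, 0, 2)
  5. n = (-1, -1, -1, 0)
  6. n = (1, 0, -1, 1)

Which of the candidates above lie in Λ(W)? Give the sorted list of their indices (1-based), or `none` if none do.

5

π⊥(n) = n₀ + n₁ζ³ + n₂ζ⁶ + n₃ζ⁹ where ζ = e^{iπ/4}.
candidate 1: n = (1, 0, 0, 1) → π⊥ ≈ (+1.70711, +0.70711); max(|x|,|y|,|x±y|/√2) = 1.70711 > 1.2 ⇒ ∉ W
candidate 2: n = (-1, 0, -1, -1) → π⊥ ≈ (-1.70711, +0.29289); max(|x|,|y|,|x±y|/√2) = 1.70711 > 1.2 ⇒ ∉ W
candidate 3: n = (-1, 0, 1, 0) → π⊥ ≈ (-1.00000, -1.00000); max(|x|,|y|,|x±y|/√2) = 1.41421 > 1.2 ⇒ ∉ W
candidate 4: n = (-2, 1, 0, 2) → π⊥ ≈ (-1.29289, +2.12132); max(|x|,|y|,|x±y|/√2) = 2.41421 > 1.2 ⇒ ∉ W
candidate 5: n = (-1, -1, -1, 0) → π⊥ ≈ (-0.29289, +0.29289); max(|x|,|y|,|x±y|/√2) = 0.41421 ≤ 1.2 ⇒ ∈ W
candidate 6: n = (1, 0, -1, 1) → π⊥ ≈ (+1.70711, +1.70711); max(|x|,|y|,|x±y|/√2) = 2.41421 > 1.2 ⇒ ∉ W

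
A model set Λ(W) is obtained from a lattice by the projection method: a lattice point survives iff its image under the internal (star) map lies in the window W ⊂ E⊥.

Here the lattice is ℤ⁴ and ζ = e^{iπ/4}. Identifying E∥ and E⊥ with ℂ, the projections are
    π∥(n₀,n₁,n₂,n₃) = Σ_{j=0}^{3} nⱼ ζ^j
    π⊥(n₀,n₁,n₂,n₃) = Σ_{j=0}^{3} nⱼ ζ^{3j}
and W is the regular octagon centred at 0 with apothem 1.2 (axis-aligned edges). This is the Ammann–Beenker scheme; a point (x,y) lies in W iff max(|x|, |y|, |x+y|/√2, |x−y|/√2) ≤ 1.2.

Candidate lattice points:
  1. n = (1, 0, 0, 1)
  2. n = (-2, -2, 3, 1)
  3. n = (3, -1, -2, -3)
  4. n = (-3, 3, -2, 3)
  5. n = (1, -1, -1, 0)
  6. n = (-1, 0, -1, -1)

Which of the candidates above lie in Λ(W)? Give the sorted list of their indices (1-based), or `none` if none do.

Internal map: ζ^{3j} for j=0..3 gives (1,0), (−√2/2,√2/2), (0,−1), (√2/2,√2/2).
candidate 1: n = (1, 0, 0, 1) → π⊥ ≈ (+1.70711, +0.70711); max(|x|,|y|,|x±y|/√2) = 1.70711 > 1.2 ⇒ ∉ W
candidate 2: n = (-2, -2, 3, 1) → π⊥ ≈ (+0.12132, -3.70711); max(|x|,|y|,|x±y|/√2) = 3.70711 > 1.2 ⇒ ∉ W
candidate 3: n = (3, -1, -2, -3) → π⊥ ≈ (+1.58579, -0.82843); max(|x|,|y|,|x±y|/√2) = 1.70711 > 1.2 ⇒ ∉ W
candidate 4: n = (-3, 3, -2, 3) → π⊥ ≈ (-3.00000, +6.24264); max(|x|,|y|,|x±y|/√2) = 6.53553 > 1.2 ⇒ ∉ W
candidate 5: n = (1, -1, -1, 0) → π⊥ ≈ (+1.70711, +0.29289); max(|x|,|y|,|x±y|/√2) = 1.70711 > 1.2 ⇒ ∉ W
candidate 6: n = (-1, 0, -1, -1) → π⊥ ≈ (-1.70711, +0.29289); max(|x|,|y|,|x±y|/√2) = 1.70711 > 1.2 ⇒ ∉ W

none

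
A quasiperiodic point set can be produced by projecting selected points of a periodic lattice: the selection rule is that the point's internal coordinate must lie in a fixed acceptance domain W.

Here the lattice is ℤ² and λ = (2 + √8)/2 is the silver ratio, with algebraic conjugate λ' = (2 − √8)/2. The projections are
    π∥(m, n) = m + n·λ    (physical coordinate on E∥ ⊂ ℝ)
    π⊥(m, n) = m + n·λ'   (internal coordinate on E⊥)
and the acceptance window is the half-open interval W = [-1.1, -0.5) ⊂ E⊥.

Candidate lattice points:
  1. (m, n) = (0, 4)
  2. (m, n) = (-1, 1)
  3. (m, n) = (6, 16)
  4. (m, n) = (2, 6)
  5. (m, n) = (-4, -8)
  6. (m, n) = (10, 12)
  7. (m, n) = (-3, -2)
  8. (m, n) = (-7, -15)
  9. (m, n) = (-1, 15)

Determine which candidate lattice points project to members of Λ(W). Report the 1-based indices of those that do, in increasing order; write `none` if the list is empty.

3, 5, 8

λ' = (2−√8)/2 ≈ -0.4142.
candidate 1: (m,n)=(0,4) → π∥ = 0+4·λ ≈ 9.6569, π⊥ = 0+4·λ' ≈ -1.6569 ∉ [-1.1, -0.5) ⇒ out
candidate 2: (m,n)=(-1,1) → π∥ = -1+1·λ ≈ 1.4142, π⊥ = -1+1·λ' ≈ -1.4142 ∉ [-1.1, -0.5) ⇒ out
candidate 3: (m,n)=(6,16) → π∥ = 6+16·λ ≈ 44.6274, π⊥ = 6+16·λ' ≈ -0.6274 ∈ [-1.1, -0.5) ⇒ IN Λ
candidate 4: (m,n)=(2,6) → π∥ = 2+6·λ ≈ 16.4853, π⊥ = 2+6·λ' ≈ -0.4853 ∉ [-1.1, -0.5) ⇒ out
candidate 5: (m,n)=(-4,-8) → π∥ = -4-8·λ ≈ -23.3137, π⊥ = -4-8·λ' ≈ -0.6863 ∈ [-1.1, -0.5) ⇒ IN Λ
candidate 6: (m,n)=(10,12) → π∥ = 10+12·λ ≈ 38.9706, π⊥ = 10+12·λ' ≈ 5.0294 ∉ [-1.1, -0.5) ⇒ out
candidate 7: (m,n)=(-3,-2) → π∥ = -3-2·λ ≈ -7.8284, π⊥ = -3-2·λ' ≈ -2.1716 ∉ [-1.1, -0.5) ⇒ out
candidate 8: (m,n)=(-7,-15) → π∥ = -7-15·λ ≈ -43.2132, π⊥ = -7-15·λ' ≈ -0.7868 ∈ [-1.1, -0.5) ⇒ IN Λ
candidate 9: (m,n)=(-1,15) → π∥ = -1+15·λ ≈ 35.2132, π⊥ = -1+15·λ' ≈ -7.2132 ∉ [-1.1, -0.5) ⇒ out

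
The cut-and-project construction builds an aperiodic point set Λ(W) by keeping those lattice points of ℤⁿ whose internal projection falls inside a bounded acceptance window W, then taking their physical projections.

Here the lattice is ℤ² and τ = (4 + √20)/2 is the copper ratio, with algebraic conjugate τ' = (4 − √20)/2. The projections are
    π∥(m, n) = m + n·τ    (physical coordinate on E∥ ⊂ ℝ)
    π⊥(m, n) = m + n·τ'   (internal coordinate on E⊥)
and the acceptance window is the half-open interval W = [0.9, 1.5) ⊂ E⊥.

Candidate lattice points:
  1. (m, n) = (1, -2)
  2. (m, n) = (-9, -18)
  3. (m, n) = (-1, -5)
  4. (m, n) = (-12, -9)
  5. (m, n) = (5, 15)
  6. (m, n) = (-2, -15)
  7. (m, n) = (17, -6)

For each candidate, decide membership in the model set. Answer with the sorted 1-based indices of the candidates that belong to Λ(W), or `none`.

1, 5

τ' = (4−√20)/2 ≈ -0.2361.
candidate 1: (m,n)=(1,-2) → π∥ = 1-2·τ ≈ -7.4721, π⊥ = 1-2·τ' ≈ 1.4721 ∈ [0.9, 1.5) ⇒ IN Λ
candidate 2: (m,n)=(-9,-18) → π∥ = -9-18·τ ≈ -85.2492, π⊥ = -9-18·τ' ≈ -4.7508 ∉ [0.9, 1.5) ⇒ out
candidate 3: (m,n)=(-1,-5) → π∥ = -1-5·τ ≈ -22.1803, π⊥ = -1-5·τ' ≈ 0.1803 ∉ [0.9, 1.5) ⇒ out
candidate 4: (m,n)=(-12,-9) → π∥ = -12-9·τ ≈ -50.1246, π⊥ = -12-9·τ' ≈ -9.8754 ∉ [0.9, 1.5) ⇒ out
candidate 5: (m,n)=(5,15) → π∥ = 5+15·τ ≈ 68.5410, π⊥ = 5+15·τ' ≈ 1.4590 ∈ [0.9, 1.5) ⇒ IN Λ
candidate 6: (m,n)=(-2,-15) → π∥ = -2-15·τ ≈ -65.5410, π⊥ = -2-15·τ' ≈ 1.5410 ∉ [0.9, 1.5) ⇒ out
candidate 7: (m,n)=(17,-6) → π∥ = 17-6·τ ≈ -8.4164, π⊥ = 17-6·τ' ≈ 18.4164 ∉ [0.9, 1.5) ⇒ out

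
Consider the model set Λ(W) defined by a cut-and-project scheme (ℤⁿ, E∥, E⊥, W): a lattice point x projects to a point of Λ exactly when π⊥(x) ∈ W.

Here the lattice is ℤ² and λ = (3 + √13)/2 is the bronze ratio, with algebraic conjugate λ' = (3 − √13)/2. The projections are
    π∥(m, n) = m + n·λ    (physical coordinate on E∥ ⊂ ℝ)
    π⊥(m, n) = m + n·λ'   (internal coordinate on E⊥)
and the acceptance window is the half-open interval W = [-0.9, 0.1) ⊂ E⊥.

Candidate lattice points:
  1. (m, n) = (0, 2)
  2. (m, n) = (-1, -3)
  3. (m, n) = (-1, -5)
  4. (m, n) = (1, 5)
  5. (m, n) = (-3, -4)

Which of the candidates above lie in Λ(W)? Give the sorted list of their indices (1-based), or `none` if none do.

Numerically λ ≈ 3.3028 and λ' = −1/λ ≈ -0.3028.
candidate 1: (m,n)=(0,2) → π∥ = 0+2·λ ≈ 6.6056, π⊥ = 0+2·λ' ≈ -0.6056 ∈ [-0.9, 0.1) ⇒ IN Λ
candidate 2: (m,n)=(-1,-3) → π∥ = -1-3·λ ≈ -10.9083, π⊥ = -1-3·λ' ≈ -0.0917 ∈ [-0.9, 0.1) ⇒ IN Λ
candidate 3: (m,n)=(-1,-5) → π∥ = -1-5·λ ≈ -17.5139, π⊥ = -1-5·λ' ≈ 0.5139 ∉ [-0.9, 0.1) ⇒ out
candidate 4: (m,n)=(1,5) → π∥ = 1+5·λ ≈ 17.5139, π⊥ = 1+5·λ' ≈ -0.5139 ∈ [-0.9, 0.1) ⇒ IN Λ
candidate 5: (m,n)=(-3,-4) → π∥ = -3-4·λ ≈ -16.2111, π⊥ = -3-4·λ' ≈ -1.7889 ∉ [-0.9, 0.1) ⇒ out

1, 2, 4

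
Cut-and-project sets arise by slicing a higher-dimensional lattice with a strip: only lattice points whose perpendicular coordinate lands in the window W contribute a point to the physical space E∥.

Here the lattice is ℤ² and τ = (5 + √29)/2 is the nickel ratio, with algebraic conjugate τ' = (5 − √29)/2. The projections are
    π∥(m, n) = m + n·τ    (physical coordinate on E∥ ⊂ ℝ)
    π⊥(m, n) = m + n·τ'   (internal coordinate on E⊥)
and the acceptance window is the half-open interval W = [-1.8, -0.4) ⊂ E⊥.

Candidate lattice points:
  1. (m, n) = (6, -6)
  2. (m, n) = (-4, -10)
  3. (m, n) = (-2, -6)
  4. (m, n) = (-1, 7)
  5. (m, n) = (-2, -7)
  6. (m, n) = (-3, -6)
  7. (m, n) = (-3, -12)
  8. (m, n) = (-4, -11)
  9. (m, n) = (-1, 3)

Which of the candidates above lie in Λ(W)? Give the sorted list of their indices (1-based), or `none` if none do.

3, 5, 7, 9

Compute τ' = (5−√29)/2 = -0.192582, so π⊥(m,n) = m -0.192582·n.
candidate 1: (m,n)=(6,-6) → π∥ = 6-6·τ ≈ -25.155494, π⊥ = 6-6·τ' ≈ 7.155494 ∉ [-1.8, -0.4) ⇒ out
candidate 2: (m,n)=(-4,-10) → π∥ = -4-10·τ ≈ -55.925824, π⊥ = -4-10·τ' ≈ -2.074176 ∉ [-1.8, -0.4) ⇒ out
candidate 3: (m,n)=(-2,-6) → π∥ = -2-6·τ ≈ -33.155494, π⊥ = -2-6·τ' ≈ -0.844506 ∈ [-1.8, -0.4) ⇒ IN Λ
candidate 4: (m,n)=(-1,7) → π∥ = -1+7·τ ≈ 35.348077, π⊥ = -1+7·τ' ≈ -2.348077 ∉ [-1.8, -0.4) ⇒ out
candidate 5: (m,n)=(-2,-7) → π∥ = -2-7·τ ≈ -38.348077, π⊥ = -2-7·τ' ≈ -0.651923 ∈ [-1.8, -0.4) ⇒ IN Λ
candidate 6: (m,n)=(-3,-6) → π∥ = -3-6·τ ≈ -34.155494, π⊥ = -3-6·τ' ≈ -1.844506 ∉ [-1.8, -0.4) ⇒ out
candidate 7: (m,n)=(-3,-12) → π∥ = -3-12·τ ≈ -65.310989, π⊥ = -3-12·τ' ≈ -0.689011 ∈ [-1.8, -0.4) ⇒ IN Λ
candidate 8: (m,n)=(-4,-11) → π∥ = -4-11·τ ≈ -61.118406, π⊥ = -4-11·τ' ≈ -1.881594 ∉ [-1.8, -0.4) ⇒ out
candidate 9: (m,n)=(-1,3) → π∥ = -1+3·τ ≈ 14.577747, π⊥ = -1+3·τ' ≈ -1.577747 ∈ [-1.8, -0.4) ⇒ IN Λ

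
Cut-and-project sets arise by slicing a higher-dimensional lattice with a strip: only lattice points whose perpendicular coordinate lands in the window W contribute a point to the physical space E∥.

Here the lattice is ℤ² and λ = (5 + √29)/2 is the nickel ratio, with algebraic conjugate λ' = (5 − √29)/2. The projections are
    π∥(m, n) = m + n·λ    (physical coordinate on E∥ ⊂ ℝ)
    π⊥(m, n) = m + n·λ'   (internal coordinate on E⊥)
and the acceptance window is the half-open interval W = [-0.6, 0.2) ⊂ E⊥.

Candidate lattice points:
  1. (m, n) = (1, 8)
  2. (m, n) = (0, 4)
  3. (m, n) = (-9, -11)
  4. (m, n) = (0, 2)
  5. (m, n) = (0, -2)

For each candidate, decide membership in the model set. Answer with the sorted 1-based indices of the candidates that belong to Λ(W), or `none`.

Compute λ' = (5−√29)/2 = -0.192582, so π⊥(m,n) = m -0.192582·n.
[1] lift (1,8): star map gives -0.540659; window check -0.6 ≤ -0.540659 < 0.2 is true → IN Λ
[2] lift (0,4): star map gives -0.770330; window check -0.6 ≤ -0.770330 < 0.2 is false → out
[3] lift (-9,-11): star map gives -6.881594; window check -0.6 ≤ -6.881594 < 0.2 is false → out
[4] lift (0,2): star map gives -0.385165; window check -0.6 ≤ -0.385165 < 0.2 is true → IN Λ
[5] lift (0,-2): star map gives 0.385165; window check -0.6 ≤ 0.385165 < 0.2 is false → out

1, 4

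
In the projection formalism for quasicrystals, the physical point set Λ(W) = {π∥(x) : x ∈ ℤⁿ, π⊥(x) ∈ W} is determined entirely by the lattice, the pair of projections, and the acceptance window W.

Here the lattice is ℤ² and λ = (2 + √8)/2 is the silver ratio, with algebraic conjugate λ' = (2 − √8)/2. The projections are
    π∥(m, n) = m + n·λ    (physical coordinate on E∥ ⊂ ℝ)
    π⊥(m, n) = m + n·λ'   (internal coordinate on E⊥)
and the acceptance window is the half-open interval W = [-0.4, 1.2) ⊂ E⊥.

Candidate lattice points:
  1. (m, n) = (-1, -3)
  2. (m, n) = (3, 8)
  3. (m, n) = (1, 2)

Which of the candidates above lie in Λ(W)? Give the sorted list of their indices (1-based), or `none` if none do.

1, 2, 3

λ' = (2−√8)/2 ≈ -0.41421.
[1] lift (-1,-3): star map gives 0.24264; window check -0.4 ≤ 0.24264 < 1.2 is true → IN Λ
[2] lift (3,8): star map gives -0.31371; window check -0.4 ≤ -0.31371 < 1.2 is true → IN Λ
[3] lift (1,2): star map gives 0.17157; window check -0.4 ≤ 0.17157 < 1.2 is true → IN Λ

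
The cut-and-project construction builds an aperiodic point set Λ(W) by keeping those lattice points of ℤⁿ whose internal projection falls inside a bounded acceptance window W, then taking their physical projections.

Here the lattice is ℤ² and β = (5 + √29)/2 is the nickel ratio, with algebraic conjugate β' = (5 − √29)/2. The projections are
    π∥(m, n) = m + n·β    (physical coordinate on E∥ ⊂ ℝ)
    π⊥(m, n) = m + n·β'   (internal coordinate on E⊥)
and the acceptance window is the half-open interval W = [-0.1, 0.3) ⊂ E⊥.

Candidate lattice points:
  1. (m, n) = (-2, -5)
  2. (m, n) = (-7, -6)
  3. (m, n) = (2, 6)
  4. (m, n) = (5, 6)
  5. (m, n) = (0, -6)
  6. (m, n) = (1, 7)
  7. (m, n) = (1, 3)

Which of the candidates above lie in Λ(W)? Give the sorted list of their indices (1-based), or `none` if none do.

none

β' = (5−√29)/2 ≈ -0.19258.
[1] lift (-2,-5): star map gives -1.03709; window check -0.1 ≤ -1.03709 < 0.3 is false → out
[2] lift (-7,-6): star map gives -5.84451; window check -0.1 ≤ -5.84451 < 0.3 is false → out
[3] lift (2,6): star map gives 0.84451; window check -0.1 ≤ 0.84451 < 0.3 is false → out
[4] lift (5,6): star map gives 3.84451; window check -0.1 ≤ 3.84451 < 0.3 is false → out
[5] lift (0,-6): star map gives 1.15549; window check -0.1 ≤ 1.15549 < 0.3 is false → out
[6] lift (1,7): star map gives -0.34808; window check -0.1 ≤ -0.34808 < 0.3 is false → out
[7] lift (1,3): star map gives 0.42225; window check -0.1 ≤ 0.42225 < 0.3 is false → out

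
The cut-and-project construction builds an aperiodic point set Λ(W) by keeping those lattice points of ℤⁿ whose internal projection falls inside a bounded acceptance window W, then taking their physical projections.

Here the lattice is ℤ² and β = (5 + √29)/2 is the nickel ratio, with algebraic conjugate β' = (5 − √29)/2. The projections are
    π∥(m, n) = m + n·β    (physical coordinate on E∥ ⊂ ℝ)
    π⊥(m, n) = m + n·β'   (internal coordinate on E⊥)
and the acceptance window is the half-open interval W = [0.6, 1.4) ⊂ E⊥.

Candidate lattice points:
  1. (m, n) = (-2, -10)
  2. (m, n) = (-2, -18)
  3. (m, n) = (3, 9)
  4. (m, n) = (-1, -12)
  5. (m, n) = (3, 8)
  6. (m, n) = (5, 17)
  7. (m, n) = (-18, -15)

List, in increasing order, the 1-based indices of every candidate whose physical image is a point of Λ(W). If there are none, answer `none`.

β' = (5−√29)/2 ≈ -0.192582.
#1 (-2,-10): internal coord -2 + (-10)·β' = -0.074176; -0.074176 ∉ [0.6, 1.4) → out
#2 (-2,-18): internal coord -2 + (-18)·β' = +1.466483; +1.466483 ∉ [0.6, 1.4) → out
#3 (3,9): internal coord 3 + (9)·β' = +1.266758; +1.266758 ∈ [0.6, 1.4) → IN Λ
#4 (-1,-12): internal coord -1 + (-12)·β' = +1.310989; +1.310989 ∈ [0.6, 1.4) → IN Λ
#5 (3,8): internal coord 3 + (8)·β' = +1.459341; +1.459341 ∉ [0.6, 1.4) → out
#6 (5,17): internal coord 5 + (17)·β' = +1.726099; +1.726099 ∉ [0.6, 1.4) → out
#7 (-18,-15): internal coord -18 + (-15)·β' = -15.111264; -15.111264 ∉ [0.6, 1.4) → out

3, 4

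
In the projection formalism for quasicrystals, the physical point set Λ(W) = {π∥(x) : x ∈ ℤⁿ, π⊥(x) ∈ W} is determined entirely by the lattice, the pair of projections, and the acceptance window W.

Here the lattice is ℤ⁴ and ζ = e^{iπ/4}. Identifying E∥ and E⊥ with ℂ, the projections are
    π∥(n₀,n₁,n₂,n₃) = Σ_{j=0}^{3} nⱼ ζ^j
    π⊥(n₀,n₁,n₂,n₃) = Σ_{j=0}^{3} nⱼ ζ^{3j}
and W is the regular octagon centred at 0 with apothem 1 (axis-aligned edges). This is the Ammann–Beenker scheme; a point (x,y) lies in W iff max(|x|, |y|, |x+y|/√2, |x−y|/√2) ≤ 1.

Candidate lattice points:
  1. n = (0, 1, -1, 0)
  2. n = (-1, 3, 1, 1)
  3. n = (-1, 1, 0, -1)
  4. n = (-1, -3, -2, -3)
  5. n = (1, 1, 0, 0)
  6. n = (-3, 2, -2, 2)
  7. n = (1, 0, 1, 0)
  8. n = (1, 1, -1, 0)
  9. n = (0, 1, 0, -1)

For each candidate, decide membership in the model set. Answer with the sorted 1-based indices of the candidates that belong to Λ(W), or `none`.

With ζ = e^{iπ/4} the internal vectors are ζ^0,ζ^3,ζ^6,ζ^9.
candidate 1: n = (0, 1, -1, 0) → π⊥ ≈ (-0.7071, +1.7071); max(|x|,|y|,|x±y|/√2) = 1.7071 > 1 ⇒ ∉ W
candidate 2: n = (-1, 3, 1, 1) → π⊥ ≈ (-2.4142, +1.8284); max(|x|,|y|,|x±y|/√2) = 3.0000 > 1 ⇒ ∉ W
candidate 3: n = (-1, 1, 0, -1) → π⊥ ≈ (-2.4142, +0.0000); max(|x|,|y|,|x±y|/√2) = 2.4142 > 1 ⇒ ∉ W
candidate 4: n = (-1, -3, -2, -3) → π⊥ ≈ (-1.0000, -2.2426); max(|x|,|y|,|x±y|/√2) = 2.2929 > 1 ⇒ ∉ W
candidate 5: n = (1, 1, 0, 0) → π⊥ ≈ (+0.2929, +0.7071); max(|x|,|y|,|x±y|/√2) = 0.7071 ≤ 1 ⇒ ∈ W
candidate 6: n = (-3, 2, -2, 2) → π⊥ ≈ (-3.0000, +4.8284); max(|x|,|y|,|x±y|/√2) = 5.5355 > 1 ⇒ ∉ W
candidate 7: n = (1, 0, 1, 0) → π⊥ ≈ (+1.0000, -1.0000); max(|x|,|y|,|x±y|/√2) = 1.4142 > 1 ⇒ ∉ W
candidate 8: n = (1, 1, -1, 0) → π⊥ ≈ (+0.2929, +1.7071); max(|x|,|y|,|x±y|/√2) = 1.7071 > 1 ⇒ ∉ W
candidate 9: n = (0, 1, 0, -1) → π⊥ ≈ (-1.4142, +0.0000); max(|x|,|y|,|x±y|/√2) = 1.4142 > 1 ⇒ ∉ W

5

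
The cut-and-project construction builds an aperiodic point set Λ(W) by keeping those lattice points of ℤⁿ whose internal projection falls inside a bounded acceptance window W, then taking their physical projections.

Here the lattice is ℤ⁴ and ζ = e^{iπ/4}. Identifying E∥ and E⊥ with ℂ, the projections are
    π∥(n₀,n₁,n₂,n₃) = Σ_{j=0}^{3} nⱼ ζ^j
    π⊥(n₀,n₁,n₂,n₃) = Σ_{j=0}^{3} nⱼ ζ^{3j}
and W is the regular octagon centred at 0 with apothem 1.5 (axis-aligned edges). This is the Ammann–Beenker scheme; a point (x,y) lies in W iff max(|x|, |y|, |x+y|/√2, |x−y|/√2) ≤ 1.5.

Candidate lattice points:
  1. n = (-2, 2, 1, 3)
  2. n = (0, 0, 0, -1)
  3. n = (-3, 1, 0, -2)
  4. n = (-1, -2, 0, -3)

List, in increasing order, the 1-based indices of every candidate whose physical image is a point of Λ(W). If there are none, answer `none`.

π⊥(n) = n₀ + n₁ζ³ + n₂ζ⁶ + n₃ζ⁹ where ζ = e^{iπ/4}.
candidate 1: n = (-2, 2, 1, 3) → π⊥ ≈ (-1.292893, +2.535534); max(|x|,|y|,|x±y|/√2) = 2.707107 > 1.5 ⇒ ∉ W
candidate 2: n = (0, 0, 0, -1) → π⊥ ≈ (-0.707107, -0.707107); max(|x|,|y|,|x±y|/√2) = 1.000000 ≤ 1.5 ⇒ ∈ W
candidate 3: n = (-3, 1, 0, -2) → π⊥ ≈ (-5.121320, -0.707107); max(|x|,|y|,|x±y|/√2) = 5.121320 > 1.5 ⇒ ∉ W
candidate 4: n = (-1, -2, 0, -3) → π⊥ ≈ (-1.707107, -3.535534); max(|x|,|y|,|x±y|/√2) = 3.707107 > 1.5 ⇒ ∉ W

2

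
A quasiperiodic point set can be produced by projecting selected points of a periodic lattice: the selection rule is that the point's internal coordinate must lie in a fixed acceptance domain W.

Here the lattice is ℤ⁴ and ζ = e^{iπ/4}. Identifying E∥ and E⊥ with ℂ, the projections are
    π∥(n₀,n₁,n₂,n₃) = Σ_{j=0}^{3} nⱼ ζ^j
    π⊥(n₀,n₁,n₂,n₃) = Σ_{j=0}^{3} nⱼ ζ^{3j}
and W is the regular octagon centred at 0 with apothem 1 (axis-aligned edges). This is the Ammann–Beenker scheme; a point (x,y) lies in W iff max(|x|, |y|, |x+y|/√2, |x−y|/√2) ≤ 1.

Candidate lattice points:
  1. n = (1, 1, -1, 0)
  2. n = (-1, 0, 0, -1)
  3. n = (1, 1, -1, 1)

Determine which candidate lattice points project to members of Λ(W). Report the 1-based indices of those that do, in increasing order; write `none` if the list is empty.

Internal map: ζ^{3j} for j=0..3 gives (1,0), (−√2/2,√2/2), (0,−1), (√2/2,√2/2).
#1 (1, 1, -1, 0): internal (0.292893, 1.707107); octagon support 1.707107 vs apothem 1 → ∉ W
#2 (-1, 0, 0, -1): internal (-1.707107, -0.707107); octagon support 1.707107 vs apothem 1 → ∉ W
#3 (1, 1, -1, 1): internal (1.000000, 2.414214); octagon support 2.414214 vs apothem 1 → ∉ W

none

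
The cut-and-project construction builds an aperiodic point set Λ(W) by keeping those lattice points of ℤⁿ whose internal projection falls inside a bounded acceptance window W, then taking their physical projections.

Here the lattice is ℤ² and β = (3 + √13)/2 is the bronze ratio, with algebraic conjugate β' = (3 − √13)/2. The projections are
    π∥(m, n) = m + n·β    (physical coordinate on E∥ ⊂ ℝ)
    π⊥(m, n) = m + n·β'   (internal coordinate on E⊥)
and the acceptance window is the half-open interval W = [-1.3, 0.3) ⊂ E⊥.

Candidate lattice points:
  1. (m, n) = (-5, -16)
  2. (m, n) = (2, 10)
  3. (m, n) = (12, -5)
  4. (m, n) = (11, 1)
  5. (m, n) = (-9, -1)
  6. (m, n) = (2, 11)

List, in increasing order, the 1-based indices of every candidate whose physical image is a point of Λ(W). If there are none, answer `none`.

1, 2

Numerically β ≈ 3.3028 and β' = −1/β ≈ -0.3028.
candidate 1: (m,n)=(-5,-16) → π∥ = -5-16·β ≈ -57.8444, π⊥ = -5-16·β' ≈ -0.1556 ∈ [-1.3, 0.3) ⇒ IN Λ
candidate 2: (m,n)=(2,10) → π∥ = 2+10·β ≈ 35.0278, π⊥ = 2+10·β' ≈ -1.0278 ∈ [-1.3, 0.3) ⇒ IN Λ
candidate 3: (m,n)=(12,-5) → π∥ = 12-5·β ≈ -4.5139, π⊥ = 12-5·β' ≈ 13.5139 ∉ [-1.3, 0.3) ⇒ out
candidate 4: (m,n)=(11,1) → π∥ = 11+1·β ≈ 14.3028, π⊥ = 11+1·β' ≈ 10.6972 ∉ [-1.3, 0.3) ⇒ out
candidate 5: (m,n)=(-9,-1) → π∥ = -9-1·β ≈ -12.3028, π⊥ = -9-1·β' ≈ -8.6972 ∉ [-1.3, 0.3) ⇒ out
candidate 6: (m,n)=(2,11) → π∥ = 2+11·β ≈ 38.3305, π⊥ = 2+11·β' ≈ -1.3305 ∉ [-1.3, 0.3) ⇒ out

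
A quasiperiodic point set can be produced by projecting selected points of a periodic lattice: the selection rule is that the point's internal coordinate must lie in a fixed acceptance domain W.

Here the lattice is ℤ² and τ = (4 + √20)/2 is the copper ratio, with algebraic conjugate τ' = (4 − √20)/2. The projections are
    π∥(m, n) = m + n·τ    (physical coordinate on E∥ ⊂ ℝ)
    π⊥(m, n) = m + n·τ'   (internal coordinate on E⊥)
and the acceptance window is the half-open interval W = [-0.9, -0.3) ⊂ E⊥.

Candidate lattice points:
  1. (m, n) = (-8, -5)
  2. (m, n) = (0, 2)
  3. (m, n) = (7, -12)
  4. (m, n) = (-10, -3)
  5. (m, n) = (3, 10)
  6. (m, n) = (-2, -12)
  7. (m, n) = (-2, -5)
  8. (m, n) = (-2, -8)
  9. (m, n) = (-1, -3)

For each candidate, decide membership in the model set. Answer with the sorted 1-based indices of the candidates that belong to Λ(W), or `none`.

τ' = (4−√20)/2 ≈ -0.236068.
candidate 1: (m,n)=(-8,-5) → π∥ = -8-5·τ ≈ -29.180340, π⊥ = -8-5·τ' ≈ -6.819660 ∉ [-0.9, -0.3) ⇒ out
candidate 2: (m,n)=(0,2) → π∥ = 0+2·τ ≈ 8.472136, π⊥ = 0+2·τ' ≈ -0.472136 ∈ [-0.9, -0.3) ⇒ IN Λ
candidate 3: (m,n)=(7,-12) → π∥ = 7-12·τ ≈ -43.832816, π⊥ = 7-12·τ' ≈ 9.832816 ∉ [-0.9, -0.3) ⇒ out
candidate 4: (m,n)=(-10,-3) → π∥ = -10-3·τ ≈ -22.708204, π⊥ = -10-3·τ' ≈ -9.291796 ∉ [-0.9, -0.3) ⇒ out
candidate 5: (m,n)=(3,10) → π∥ = 3+10·τ ≈ 45.360680, π⊥ = 3+10·τ' ≈ 0.639320 ∉ [-0.9, -0.3) ⇒ out
candidate 6: (m,n)=(-2,-12) → π∥ = -2-12·τ ≈ -52.832816, π⊥ = -2-12·τ' ≈ 0.832816 ∉ [-0.9, -0.3) ⇒ out
candidate 7: (m,n)=(-2,-5) → π∥ = -2-5·τ ≈ -23.180340, π⊥ = -2-5·τ' ≈ -0.819660 ∈ [-0.9, -0.3) ⇒ IN Λ
candidate 8: (m,n)=(-2,-8) → π∥ = -2-8·τ ≈ -35.888544, π⊥ = -2-8·τ' ≈ -0.111456 ∉ [-0.9, -0.3) ⇒ out
candidate 9: (m,n)=(-1,-3) → π∥ = -1-3·τ ≈ -13.708204, π⊥ = -1-3·τ' ≈ -0.291796 ∉ [-0.9, -0.3) ⇒ out

2, 7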